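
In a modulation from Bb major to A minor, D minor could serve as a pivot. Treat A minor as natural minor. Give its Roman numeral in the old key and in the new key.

The scale of Bb major is Bb C D Eb F G A; D is degree 3, and the triad built there (D-F-A) is minor, so it is iii.
The scale of A minor (natural minor) is A B C D E F G; D is degree 4, and the triad built there (D-F-A) is minor, so it is iv.

iii in Bb major; iv in A minor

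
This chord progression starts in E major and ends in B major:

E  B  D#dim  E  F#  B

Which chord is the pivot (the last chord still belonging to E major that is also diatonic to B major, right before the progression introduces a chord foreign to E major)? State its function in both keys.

Chords diatonic to E major: E, F#m, G#m, A, B, C#m, D#dim.
Reading the progression, the first chord not in that set is F#, so the modulation leaves E major there.
The chord immediately before F# is E, which is diatonic to both keys: I in E major and IV in B major.

E — I in E major, IV in B major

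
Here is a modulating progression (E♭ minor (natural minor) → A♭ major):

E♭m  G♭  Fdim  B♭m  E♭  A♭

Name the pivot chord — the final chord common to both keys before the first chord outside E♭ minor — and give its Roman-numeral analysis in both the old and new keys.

Chords diatonic to E♭ minor: E♭m, Fdim, G♭, A♭m, B♭m, C♭, D♭.
Reading the progression, the first chord not in that set is E♭, so the modulation leaves E♭ minor there.
The chord immediately before E♭ is B♭m, which is diatonic to both keys: v in E♭ minor and ii in A♭ major.

B♭m — v in E♭ minor, ii in A♭ major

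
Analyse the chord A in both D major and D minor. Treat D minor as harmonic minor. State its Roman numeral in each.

The scale of D major is D E F♯ G A B C♯; A is degree 5, and the triad built there (A-C♯-E) is major, so it is V.
The scale of D minor (harmonic minor) is D E F G A B♭ C♯; A is degree 5, and the triad built there (A-C♯-E) is major, so it is V.

V in D major; V in D minor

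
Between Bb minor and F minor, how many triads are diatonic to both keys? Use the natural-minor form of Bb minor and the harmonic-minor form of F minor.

Diatonic triads of Bb minor (natural minor): Bbm (i), Cdim (ii°), Db (III), Ebm (iv), Fm (v), Gb (VI), Ab (VII).
Diatonic triads of F minor (harmonic minor): Fm (i), Gdim (ii°), Abaug (III+), Bbm (iv), C (V), Db (VI), Edim (vii°).
Matching root and quality in both lists: Bbm, Db, Fm.
That gives 3 common triads.

3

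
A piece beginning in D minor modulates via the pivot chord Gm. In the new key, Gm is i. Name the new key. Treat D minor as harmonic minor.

G minor

The numeral i denotes a minor triad on scale degree 1. With G on degree 1, the tonic of the new key is G.
Degree 1 carries a minor triad in minor keys, so the destination is G minor.
Check: the diatonic triads of G minor (natural minor) are Gm (i), Adim (ii°), Bb (III), Cm (iv), Dm (v), Eb (VI), F (VII) — Gm is indeed i.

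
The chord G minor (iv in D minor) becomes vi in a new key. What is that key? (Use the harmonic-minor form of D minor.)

The numeral vi denotes a minor triad on scale degree 6. With G on degree 6, the tonic of the new key is B♭.
Degree 6 carries a minor triad in major keys, so the destination is B♭ major.
Check: the diatonic triads of B♭ major are B♭ (I), Cm (ii), Dm (iii), E♭ (IV), F (V), Gm (vi), Adim (vii°) — G minor is indeed vi.

B♭ major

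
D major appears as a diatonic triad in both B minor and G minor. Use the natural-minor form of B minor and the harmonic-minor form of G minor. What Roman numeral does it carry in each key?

III in B minor; V in G minor

The scale of B minor (natural minor) is B C# D E F# G A; D is degree 3, and the triad built there (D-F#-A) is major, so it is III.
The scale of G minor (harmonic minor) is G A Bb C D Eb F#; D is degree 5, and the triad built there (D-F#-A) is major, so it is V.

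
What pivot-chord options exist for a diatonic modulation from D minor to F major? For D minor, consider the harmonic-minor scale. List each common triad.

Dm, Edim, Gm, Bb

Triads in D minor (harmonic minor): Dm (i), Edim (ii°), Faug (III+), Gm (iv), A (V), Bb (VI), C#dim (vii°).
Triads in F major: F (I), Gm (ii), Am (iii), Bb (IV), C (V), Dm (vi), Edim (vii°).
Shared triads with their functions: Dm (i in D minor, vi in F major); Edim (ii° in D minor, vii° in F major); Gm (iv in D minor, ii in F major); Bb (VI in D minor, IV in F major).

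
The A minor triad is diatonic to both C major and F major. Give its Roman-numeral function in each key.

The scale of C major is C D E F G A B; A is degree 6, and the triad built there (A-C-E) is minor, so it is vi.
The scale of F major is F G A Bb C D E; A is degree 3, and the triad built there (A-C-E) is minor, so it is iii.

vi in C major; iii in F major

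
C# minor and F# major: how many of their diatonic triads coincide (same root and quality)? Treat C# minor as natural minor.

Diatonic triads of C# minor (natural minor): C#m (i), D#dim (ii°), E (III), F#m (iv), G#m (v), A (VI), B (VII).
Diatonic triads of F# major: F# (I), G#m (ii), A#m (iii), B (IV), C# (V), D#m (vi), E#dim (vii°).
Matching root and quality in both lists: G#m, B.
That gives 2 common triads.

2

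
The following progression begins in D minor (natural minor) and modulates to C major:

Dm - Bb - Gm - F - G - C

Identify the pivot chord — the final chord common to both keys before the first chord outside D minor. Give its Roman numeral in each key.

F — III in D minor, IV in C major

Chords diatonic to D minor: Dm, Edim, F, Gm, Am, Bb, C.
Reading the progression, the first chord not in that set is G, so the modulation leaves D minor there.
The chord immediately before G is F, which is diatonic to both keys: III in D minor and IV in C major.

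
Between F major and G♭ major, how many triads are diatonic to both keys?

Diatonic triads of F major: F (I), Gm (ii), Am (iii), B♭ (IV), C (V), Dm (vi), Edim (vii°).
Diatonic triads of G♭ major: G♭ (I), A♭m (ii), B♭m (iii), C♭ (IV), D♭ (V), E♭m (vi), Fdim (vii°).
No triad has the same root and quality in both keys.

0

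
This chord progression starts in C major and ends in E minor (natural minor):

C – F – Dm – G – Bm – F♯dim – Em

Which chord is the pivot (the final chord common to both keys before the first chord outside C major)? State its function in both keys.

G — V in C major, III in E minor

Chords diatonic to C major: C, Dm, Em, F, G, Am, Bdim.
Reading the progression, the first chord not in that set is Bm, so the modulation leaves C major there.
The chord immediately before Bm is G, which is diatonic to both keys: V in C major and III in E minor.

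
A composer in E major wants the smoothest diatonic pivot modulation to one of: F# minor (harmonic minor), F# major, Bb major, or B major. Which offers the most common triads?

B major

Triads of E major: E (I), F#m (ii), G#m (iii), A (IV), B (V), C#m (vi), D#dim (vii°).
F# minor (harmonic minor) shares 1: F#m.
F# major shares 2: G#m, B.
Bb major shares 0: none.
B major shares 4: E, G#m, B, C#m.
The most common triads (4) are shared with B major.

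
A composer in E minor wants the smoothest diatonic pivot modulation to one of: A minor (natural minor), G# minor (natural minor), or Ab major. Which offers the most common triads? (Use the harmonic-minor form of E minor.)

A minor

Triads of E minor (harmonic minor): Em (i), F#dim (ii°), Gaug (III+), Am (iv), B (V), C (VI), D#dim (vii°).
A minor (natural minor) shares 3: Em, Am, C.
G# minor (natural minor) shares 1: B.
Ab major shares 0: none.
The most common triads (3) are shared with A minor.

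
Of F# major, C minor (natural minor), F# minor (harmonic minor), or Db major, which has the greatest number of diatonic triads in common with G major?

F# minor

Triads of G major: G major (I), A minor (ii), B minor (iii), C major (IV), D major (V), E minor (vi), F# diminished (vii°).
F# major shares 0: none.
C minor (natural minor) shares 0: none.
F# minor (harmonic minor) shares 2: Bm, D.
Db major shares 0: none.
The most common triads (2) are shared with F# minor.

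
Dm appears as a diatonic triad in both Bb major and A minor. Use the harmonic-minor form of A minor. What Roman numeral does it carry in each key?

iii in Bb major; iv in A minor

The scale of Bb major is Bb C D Eb F G A; D is degree 3, and the triad built there (D-F-A) is minor, so it is iii.
The scale of A minor (harmonic minor) is A B C D E F G#; D is degree 4, and the triad built there (D-F-A) is minor, so it is iv.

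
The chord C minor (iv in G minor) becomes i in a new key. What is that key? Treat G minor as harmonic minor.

The numeral i denotes a minor triad on scale degree 1. With C on degree 1, the tonic of the new key is C.
Degree 1 carries a minor triad in minor keys, so the destination is C minor.
Check: the diatonic triads of C minor (natural minor) are Cm (i), Ddim (ii°), Eb (III), Fm (iv), Gm (v), Ab (VI), Bb (VII) — C minor is indeed i.

C minor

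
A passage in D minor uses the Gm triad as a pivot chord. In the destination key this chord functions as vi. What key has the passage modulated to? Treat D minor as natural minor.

B♭ major

The numeral vi denotes a minor triad on scale degree 6. With G on degree 6, the tonic of the new key is B♭.
Degree 6 carries a minor triad in major keys, so the destination is B♭ major.
Check: the diatonic triads of B♭ major are B♭ (I), Cm (ii), Dm (iii), E♭ (IV), F (V), Gm (vi), Adim (vii°) — Gm is indeed vi.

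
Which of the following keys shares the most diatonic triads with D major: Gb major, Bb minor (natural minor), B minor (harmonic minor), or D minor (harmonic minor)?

Triads of D major: D (I), Em (ii), F#m (iii), G (IV), A (V), Bm (vi), C#dim (vii°).
Gb major shares 0: none.
Bb minor (natural minor) shares 0: none.
B minor (harmonic minor) shares 4: Em, G, Bm, C#dim.
D minor (harmonic minor) shares 2: A, C#dim.
The most common triads (4) are shared with B minor.

B minor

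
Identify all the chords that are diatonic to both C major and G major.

Triads in C major: C (I), Dm (ii), Em (iii), F (IV), G (V), Am (vi), Bdim (vii°).
Triads in G major: G (I), Am (ii), Bm (iii), C (IV), D (V), Em (vi), F#dim (vii°).
Shared triads with their functions: C (I in C major, IV in G major); Em (iii in C major, vi in G major); G (V in C major, I in G major); Am (vi in C major, ii in G major).

C, Em, G, Am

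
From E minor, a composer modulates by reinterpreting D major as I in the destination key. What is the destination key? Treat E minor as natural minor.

The numeral I denotes a major triad on scale degree 1. With D on degree 1, the tonic of the new key is D.
Degree 1 carries a major triad in major keys, so the destination is D major.
Check: the diatonic triads of D major are D (I), Em (ii), F#m (iii), G (IV), A (V), Bm (vi), C#dim (vii°) — D major is indeed I.

D major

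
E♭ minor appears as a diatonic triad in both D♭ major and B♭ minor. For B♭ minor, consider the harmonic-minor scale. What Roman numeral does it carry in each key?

ii in D♭ major; iv in B♭ minor

The scale of D♭ major is D♭ E♭ F G♭ A♭ B♭ C; E♭ is degree 2, and the triad built there (E♭-G♭-B♭) is minor, so it is ii.
The scale of B♭ minor (harmonic minor) is B♭ C D♭ E♭ F G♭ A; E♭ is degree 4, and the triad built there (E♭-G♭-B♭) is minor, so it is iv.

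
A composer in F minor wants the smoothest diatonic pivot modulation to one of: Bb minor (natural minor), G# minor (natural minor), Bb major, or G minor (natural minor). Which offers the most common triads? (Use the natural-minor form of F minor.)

Bb minor

Triads of F minor (natural minor): F minor (i), G diminished (ii°), Ab major (III), Bb minor (iv), C minor (v), Db major (VI), Eb major (VII).
Bb minor (natural minor) shares 4: Fm, Ab, Bbm, Db.
G# minor (natural minor) shares 0: none.
Bb major shares 2: Cm, Eb.
G minor (natural minor) shares 2: Cm, Eb.
The most common triads (4) are shared with Bb minor.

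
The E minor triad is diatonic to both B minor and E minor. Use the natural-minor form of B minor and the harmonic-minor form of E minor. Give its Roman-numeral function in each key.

The scale of B minor (natural minor) is B C# D E F# G A; E is degree 4, and the triad built there (E-G-B) is minor, so it is iv.
The scale of E minor (harmonic minor) is E F# G A B C D#; E is degree 1, and the triad built there (E-G-B) is minor, so it is i.

iv in B minor; i in E minor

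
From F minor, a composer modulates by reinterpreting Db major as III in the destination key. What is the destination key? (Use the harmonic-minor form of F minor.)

The numeral III denotes a major triad on scale degree 3. With Db on degree 3, the tonic of the new key is Bb.
Degree 3 carries a major triad in natural-minor keys, so the destination is Bb minor.
Check: the diatonic triads of Bb minor (natural minor) are Bbm (i), Cdim (ii°), Db (III), Ebm (iv), Fm (v), Gb (VI), Ab (VII) — Db major is indeed III.

Bb minor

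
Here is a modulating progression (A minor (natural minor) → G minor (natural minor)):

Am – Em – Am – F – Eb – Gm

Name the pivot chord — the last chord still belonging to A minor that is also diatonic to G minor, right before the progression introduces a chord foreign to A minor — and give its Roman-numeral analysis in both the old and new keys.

F — VI in A minor, VII in G minor

Chords diatonic to A minor: Am, Bdim, C, Dm, Em, F, G.
Reading the progression, the first chord not in that set is Eb, so the modulation leaves A minor there.
The chord immediately before Eb is F, which is diatonic to both keys: VI in A minor and VII in G minor.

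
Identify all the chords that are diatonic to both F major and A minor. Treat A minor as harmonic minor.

F, Am, Dm

Triads in F major: F (I), Gm (ii), Am (iii), Bb (IV), C (V), Dm (vi), Edim (vii°).
Triads in A minor (harmonic minor): Am (i), Bdim (ii°), Caug (III+), Dm (iv), E (V), F (VI), G#dim (vii°).
Shared triads with their functions: F (I in F major, VI in A minor); Am (iii in F major, i in A minor); Dm (vi in F major, iv in A minor).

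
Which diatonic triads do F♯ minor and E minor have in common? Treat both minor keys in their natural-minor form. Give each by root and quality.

Bm, D

Triads in F♯ minor (natural minor): F♯ minor (i), G♯ diminished (ii°), A major (III), B minor (iv), C♯ minor (v), D major (VI), E major (VII).
Triads in E minor (natural minor): E minor (i), F♯ diminished (ii°), G major (III), A minor (iv), B minor (v), C major (VI), D major (VII).
Shared triads with their functions: B minor (iv in F♯ minor, v in E minor); D major (VI in F♯ minor, VII in E minor).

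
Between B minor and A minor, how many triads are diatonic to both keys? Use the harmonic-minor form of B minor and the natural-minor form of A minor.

2

Diatonic triads of B minor (harmonic minor): B minor (i), C# diminished (ii°), D augmented (III+), E minor (iv), F# major (V), G major (VI), A# diminished (vii°).
Diatonic triads of A minor (natural minor): A minor (i), B diminished (ii°), C major (III), D minor (iv), E minor (v), F major (VI), G major (VII).
Matching root and quality in both lists: E minor, G major.
That gives 2 common triads.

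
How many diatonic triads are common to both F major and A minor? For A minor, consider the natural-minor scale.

4

Diatonic triads of F major: F (I), Gm (ii), Am (iii), Bb (IV), C (V), Dm (vi), Edim (vii°).
Diatonic triads of A minor (natural minor): Am (i), Bdim (ii°), C (III), Dm (iv), Em (v), F (VI), G (VII).
Matching root and quality in both lists: F, Am, C, Dm.
That gives 4 common triads.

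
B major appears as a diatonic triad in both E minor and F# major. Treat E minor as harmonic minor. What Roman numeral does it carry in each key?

V in E minor; IV in F# major

The scale of E minor (harmonic minor) is E F# G A B C D#; B is degree 5, and the triad built there (B-D#-F#) is major, so it is V.
The scale of F# major is F# G# A# B C# D# E#; B is degree 4, and the triad built there (B-D#-F#) is major, so it is IV.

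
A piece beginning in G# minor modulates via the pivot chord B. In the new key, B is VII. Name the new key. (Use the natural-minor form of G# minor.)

The numeral VII denotes a major triad on scale degree 7. With B on degree 7, the tonic of the new key is C#.
Degree 7 carries a major triad in natural-minor keys, so the destination is C# minor.
Check: the diatonic triads of C# minor (natural minor) are C#m (i), D#dim (ii°), E (III), F#m (iv), G#m (v), A (VI), B (VII) — B is indeed VII.

C# minor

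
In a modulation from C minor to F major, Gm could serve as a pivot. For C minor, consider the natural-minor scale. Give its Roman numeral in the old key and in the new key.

v in C minor; ii in F major

The scale of C minor (natural minor) is C D E♭ F G A♭ B♭; G is degree 5, and the triad built there (G-B♭-D) is minor, so it is v.
The scale of F major is F G A B♭ C D E; G is degree 2, and the triad built there (G-B♭-D) is minor, so it is ii.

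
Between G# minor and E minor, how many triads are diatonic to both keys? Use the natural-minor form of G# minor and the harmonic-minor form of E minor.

1

Diatonic triads of G# minor (natural minor): G#m (i), A#dim (ii°), B (III), C#m (iv), D#m (v), E (VI), F# (VII).
Diatonic triads of E minor (harmonic minor): Em (i), F#dim (ii°), Gaug (III+), Am (iv), B (V), C (VI), D#dim (vii°).
Matching root and quality in both lists: B.
That gives 1 common triad.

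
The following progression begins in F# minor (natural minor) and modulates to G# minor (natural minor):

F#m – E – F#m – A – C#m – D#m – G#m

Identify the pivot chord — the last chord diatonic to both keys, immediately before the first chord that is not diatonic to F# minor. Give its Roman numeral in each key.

Chords diatonic to F# minor: F#m, G#dim, A, Bm, C#m, D, E.
Reading the progression, the first chord not in that set is D#m, so the modulation leaves F# minor there.
The chord immediately before D#m is C#m, which is diatonic to both keys: v in F# minor and iv in G# minor.

C#m — v in F# minor, iv in G# minor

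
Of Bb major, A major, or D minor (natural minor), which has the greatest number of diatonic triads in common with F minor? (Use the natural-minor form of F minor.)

Bb major

Triads of F minor (natural minor): F minor (i), G diminished (ii°), Ab major (III), Bb minor (iv), C minor (v), Db major (VI), Eb major (VII).
Bb major shares 2: Cm, Eb.
A major shares 0: none.
D minor (natural minor) shares 0: none.
The most common triads (2) are shared with Bb major.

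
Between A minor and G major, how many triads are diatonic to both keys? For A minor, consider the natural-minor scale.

Diatonic triads of A minor (natural minor): A minor (i), B diminished (ii°), C major (III), D minor (iv), E minor (v), F major (VI), G major (VII).
Diatonic triads of G major: G major (I), A minor (ii), B minor (iii), C major (IV), D major (V), E minor (vi), F♯ diminished (vii°).
Matching root and quality in both lists: A minor, C major, E minor, G major.
That gives 4 common triads.

4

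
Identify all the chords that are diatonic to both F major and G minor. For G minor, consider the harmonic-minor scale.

Triads in F major: F major (I), G minor (ii), A minor (iii), Bb major (IV), C major (V), D minor (vi), E diminished (vii°).
Triads in G minor (harmonic minor): G minor (i), A diminished (ii°), Bb augmented (III+), C minor (iv), D major (V), Eb major (VI), F# diminished (vii°).
Shared triads with their functions: G minor (ii in F major, i in G minor).

Gm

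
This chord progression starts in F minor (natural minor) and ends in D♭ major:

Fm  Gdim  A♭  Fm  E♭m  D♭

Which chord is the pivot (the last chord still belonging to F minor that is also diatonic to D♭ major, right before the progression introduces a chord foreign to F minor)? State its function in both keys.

Chords diatonic to F minor: Fm, Gdim, A♭, B♭m, Cm, D♭, E♭.
Reading the progression, the first chord not in that set is E♭m, so the modulation leaves F minor there.
The chord immediately before E♭m is Fm, which is diatonic to both keys: i in F minor and iii in D♭ major.

Fm — i in F minor, iii in D♭ major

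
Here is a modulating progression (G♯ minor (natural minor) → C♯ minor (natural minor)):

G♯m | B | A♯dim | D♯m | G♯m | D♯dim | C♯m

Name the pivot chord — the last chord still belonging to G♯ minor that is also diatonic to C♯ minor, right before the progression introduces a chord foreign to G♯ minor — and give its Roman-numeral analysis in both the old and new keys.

G♯m — i in G♯ minor, v in C♯ minor

Chords diatonic to G♯ minor: G♯m, A♯dim, B, C♯m, D♯m, E, F♯.
Reading the progression, the first chord not in that set is D♯dim, so the modulation leaves G♯ minor there.
The chord immediately before D♯dim is G♯m, which is diatonic to both keys: i in G♯ minor and v in C♯ minor.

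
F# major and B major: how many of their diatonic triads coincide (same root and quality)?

Diatonic triads of F# major: F# (I), G#m (ii), A#m (iii), B (IV), C# (V), D#m (vi), E#dim (vii°).
Diatonic triads of B major: B (I), C#m (ii), D#m (iii), E (IV), F# (V), G#m (vi), A#dim (vii°).
Matching root and quality in both lists: F#, G#m, B, D#m.
That gives 4 common triads.

4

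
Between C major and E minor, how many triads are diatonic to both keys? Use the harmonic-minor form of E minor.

3

Diatonic triads of C major: C major (I), D minor (ii), E minor (iii), F major (IV), G major (V), A minor (vi), B diminished (vii°).
Diatonic triads of E minor (harmonic minor): E minor (i), F♯ diminished (ii°), G augmented (III+), A minor (iv), B major (V), C major (VI), D♯ diminished (vii°).
Matching root and quality in both lists: C major, E minor, A minor.
That gives 3 common triads.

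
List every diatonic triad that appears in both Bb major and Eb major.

Triads in Bb major: Bb (I), Cm (ii), Dm (iii), Eb (IV), F (V), Gm (vi), Adim (vii°).
Triads in Eb major: Eb (I), Fm (ii), Gm (iii), Ab (IV), Bb (V), Cm (vi), Ddim (vii°).
Shared triads with their functions: Bb (I in Bb major, V in Eb major); Cm (ii in Bb major, vi in Eb major); Eb (IV in Bb major, I in Eb major); Gm (vi in Bb major, iii in Eb major).

Bb, Cm, Eb, Gm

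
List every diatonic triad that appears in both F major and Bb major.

Triads in F major: F major (I), G minor (ii), A minor (iii), Bb major (IV), C major (V), D minor (vi), E diminished (vii°).
Triads in Bb major: Bb major (I), C minor (ii), D minor (iii), Eb major (IV), F major (V), G minor (vi), A diminished (vii°).
Shared triads with their functions: F major (I in F major, V in Bb major); G minor (ii in F major, vi in Bb major); Bb major (IV in F major, I in Bb major); D minor (vi in F major, iii in Bb major).

F, Gm, Bb, Dm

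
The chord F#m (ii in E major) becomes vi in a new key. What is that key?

A major

The numeral vi denotes a minor triad on scale degree 6. With F# on degree 6, the tonic of the new key is A.
Degree 6 carries a minor triad in major keys, so the destination is A major.
Check: the diatonic triads of A major are A (I), Bm (ii), C#m (iii), D (IV), E (V), F#m (vi), G#dim (vii°) — F#m is indeed vi.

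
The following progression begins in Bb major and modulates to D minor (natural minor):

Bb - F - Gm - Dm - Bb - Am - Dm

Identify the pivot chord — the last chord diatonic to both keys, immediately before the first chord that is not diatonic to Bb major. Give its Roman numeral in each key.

Chords diatonic to Bb major: Bb, Cm, Dm, Eb, F, Gm, Adim.
Reading the progression, the first chord not in that set is Am, so the modulation leaves Bb major there.
The chord immediately before Am is Bb, which is diatonic to both keys: I in Bb major and VI in D minor.

Bb — I in Bb major, VI in D minor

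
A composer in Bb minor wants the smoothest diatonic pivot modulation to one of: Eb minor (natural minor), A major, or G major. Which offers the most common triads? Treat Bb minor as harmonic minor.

Triads of Bb minor (harmonic minor): Bbm (i), Cdim (ii°), Dbaug (III+), Ebm (iv), F (V), Gb (VI), Adim (vii°).
Eb minor (natural minor) shares 3: Bbm, Ebm, Gb.
A major shares 0: none.
G major shares 0: none.
The most common triads (3) are shared with Eb minor.

Eb minor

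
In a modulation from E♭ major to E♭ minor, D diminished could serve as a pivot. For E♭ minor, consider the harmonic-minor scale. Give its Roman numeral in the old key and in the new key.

vii° in E♭ major; vii° in E♭ minor

The scale of E♭ major is E♭ F G A♭ B♭ C D; D is degree 7, and the triad built there (D-F-A♭) is diminished, so it is vii°.
The scale of E♭ minor (harmonic minor) is E♭ F G♭ A♭ B♭ C♭ D; D is degree 7, and the triad built there (D-F-A♭) is diminished, so it is vii°.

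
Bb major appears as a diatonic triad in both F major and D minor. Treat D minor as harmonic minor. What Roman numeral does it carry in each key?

IV in F major; VI in D minor

The scale of F major is F G A Bb C D E; Bb is degree 4, and the triad built there (Bb-D-F) is major, so it is IV.
The scale of D minor (harmonic minor) is D E F G A Bb C#; Bb is degree 6, and the triad built there (Bb-D-F) is major, so it is VI.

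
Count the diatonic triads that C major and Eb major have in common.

Diatonic triads of C major: C (I), Dm (ii), Em (iii), F (IV), G (V), Am (vi), Bdim (vii°).
Diatonic triads of Eb major: Eb (I), Fm (ii), Gm (iii), Ab (IV), Bb (V), Cm (vi), Ddim (vii°).
No triad has the same root and quality in both keys.

0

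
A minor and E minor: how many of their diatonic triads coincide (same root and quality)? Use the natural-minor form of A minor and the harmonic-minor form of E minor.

3

Diatonic triads of A minor (natural minor): Am (i), Bdim (ii°), C (III), Dm (iv), Em (v), F (VI), G (VII).
Diatonic triads of E minor (harmonic minor): Em (i), F#dim (ii°), Gaug (III+), Am (iv), B (V), C (VI), D#dim (vii°).
Matching root and quality in both lists: Am, C, Em.
That gives 3 common triads.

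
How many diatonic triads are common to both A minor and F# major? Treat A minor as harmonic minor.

Diatonic triads of A minor (harmonic minor): Am (i), Bdim (ii°), Caug (III+), Dm (iv), E (V), F (VI), G#dim (vii°).
Diatonic triads of F# major: F# (I), G#m (ii), A#m (iii), B (IV), C# (V), D#m (vi), E#dim (vii°).
No triad has the same root and quality in both keys.

0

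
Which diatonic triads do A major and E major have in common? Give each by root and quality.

A, C♯m, E, F♯m

Triads in A major: A (I), Bm (ii), C♯m (iii), D (IV), E (V), F♯m (vi), G♯dim (vii°).
Triads in E major: E (I), F♯m (ii), G♯m (iii), A (IV), B (V), C♯m (vi), D♯dim (vii°).
Shared triads with their functions: A (I in A major, IV in E major); C♯m (iii in A major, vi in E major); E (V in A major, I in E major); F♯m (vi in A major, ii in E major).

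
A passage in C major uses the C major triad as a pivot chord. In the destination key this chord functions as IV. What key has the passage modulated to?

The numeral IV denotes a major triad on scale degree 4. With C on degree 4, the tonic of the new key is G.
Degree 4 carries a major triad in major keys, so the destination is G major.
Check: the diatonic triads of G major are G (I), Am (ii), Bm (iii), C (IV), D (V), Em (vi), F#dim (vii°) — C major is indeed IV.

G major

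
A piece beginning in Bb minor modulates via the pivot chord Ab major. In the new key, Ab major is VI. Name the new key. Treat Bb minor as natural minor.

The numeral VI denotes a major triad on scale degree 6. With Ab on degree 6, the tonic of the new key is C.
Degree 6 carries a major triad in minor keys, so the destination is C minor.
Check: the diatonic triads of C minor (natural minor) are Cm (i), Ddim (ii°), Eb (III), Fm (iv), Gm (v), Ab (VI), Bb (VII) — Ab major is indeed VI.

C minor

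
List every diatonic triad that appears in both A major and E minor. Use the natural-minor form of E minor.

Bm, D

Triads in A major: A (I), Bm (ii), C#m (iii), D (IV), E (V), F#m (vi), G#dim (vii°).
Triads in E minor (natural minor): Em (i), F#dim (ii°), G (III), Am (iv), Bm (v), C (VI), D (VII).
Shared triads with their functions: Bm (ii in A major, v in E minor); D (IV in A major, VII in E minor).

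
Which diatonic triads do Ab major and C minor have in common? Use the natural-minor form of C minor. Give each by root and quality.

Ab, Cm, Eb, Fm

Triads in Ab major: Ab major (I), Bb minor (ii), C minor (iii), Db major (IV), Eb major (V), F minor (vi), G diminished (vii°).
Triads in C minor (natural minor): C minor (i), D diminished (ii°), Eb major (III), F minor (iv), G minor (v), Ab major (VI), Bb major (VII).
Shared triads with their functions: Ab major (I in Ab major, VI in C minor); C minor (iii in Ab major, i in C minor); Eb major (V in Ab major, III in C minor); F minor (vi in Ab major, iv in C minor).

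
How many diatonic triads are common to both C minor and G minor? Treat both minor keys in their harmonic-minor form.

1

Diatonic triads of C minor (harmonic minor): Cm (i), Ddim (ii°), Ebaug (III+), Fm (iv), G (V), Ab (VI), Bdim (vii°).
Diatonic triads of G minor (harmonic minor): Gm (i), Adim (ii°), Bbaug (III+), Cm (iv), D (V), Eb (VI), F#dim (vii°).
Matching root and quality in both lists: Cm.
That gives 1 common triad.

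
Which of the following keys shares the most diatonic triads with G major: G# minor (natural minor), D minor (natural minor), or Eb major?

D minor

Triads of G major: G (I), Am (ii), Bm (iii), C (IV), D (V), Em (vi), F#dim (vii°).
G# minor (natural minor) shares 0: none.
D minor (natural minor) shares 2: Am, C.
Eb major shares 0: none.
The most common triads (2) are shared with D minor.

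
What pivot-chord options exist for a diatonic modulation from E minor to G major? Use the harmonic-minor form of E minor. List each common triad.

Triads in E minor (harmonic minor): Em (i), F#dim (ii°), Gaug (III+), Am (iv), B (V), C (VI), D#dim (vii°).
Triads in G major: G (I), Am (ii), Bm (iii), C (IV), D (V), Em (vi), F#dim (vii°).
Shared triads with their functions: Em (i in E minor, vi in G major); F#dim (ii° in E minor, vii° in G major); Am (iv in E minor, ii in G major); C (VI in E minor, IV in G major).

Em, F#dim, Am, C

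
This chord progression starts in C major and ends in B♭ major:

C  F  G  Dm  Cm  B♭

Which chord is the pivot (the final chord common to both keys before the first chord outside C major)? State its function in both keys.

Dm — ii in C major, iii in B♭ major

Chords diatonic to C major: C, Dm, Em, F, G, Am, Bdim.
Reading the progression, the first chord not in that set is Cm, so the modulation leaves C major there.
The chord immediately before Cm is Dm, which is diatonic to both keys: ii in C major and iii in B♭ major.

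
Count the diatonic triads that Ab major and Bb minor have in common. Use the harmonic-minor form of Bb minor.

Diatonic triads of Ab major: Ab (I), Bbm (ii), Cm (iii), Db (IV), Eb (V), Fm (vi), Gdim (vii°).
Diatonic triads of Bb minor (harmonic minor): Bbm (i), Cdim (ii°), Dbaug (III+), Ebm (iv), F (V), Gb (VI), Adim (vii°).
Matching root and quality in both lists: Bbm.
That gives 1 common triad.

1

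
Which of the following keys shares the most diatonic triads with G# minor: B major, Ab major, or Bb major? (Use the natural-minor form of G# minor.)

Triads of G# minor (natural minor): G#m (i), A#dim (ii°), B (III), C#m (iv), D#m (v), E (VI), F# (VII).
B major shares 7: G#m, A#dim, B, C#m, D#m, E, F#.
Ab major shares 0: none.
Bb major shares 0: none.
The most common triads (7) are shared with B major.

B major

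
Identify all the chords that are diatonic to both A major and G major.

Bm, D

Triads in A major: A major (I), B minor (ii), C# minor (iii), D major (IV), E major (V), F# minor (vi), G# diminished (vii°).
Triads in G major: G major (I), A minor (ii), B minor (iii), C major (IV), D major (V), E minor (vi), F# diminished (vii°).
Shared triads with their functions: B minor (ii in A major, iii in G major); D major (IV in A major, V in G major).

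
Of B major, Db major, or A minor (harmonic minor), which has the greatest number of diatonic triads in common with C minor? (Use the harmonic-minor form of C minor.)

Triads of C minor (harmonic minor): C minor (i), D diminished (ii°), Eb augmented (III+), F minor (iv), G major (V), Ab major (VI), B diminished (vii°).
B major shares 0: none.
Db major shares 2: Fm, Ab.
A minor (harmonic minor) shares 1: Bdim.
The most common triads (2) are shared with Db major.

Db major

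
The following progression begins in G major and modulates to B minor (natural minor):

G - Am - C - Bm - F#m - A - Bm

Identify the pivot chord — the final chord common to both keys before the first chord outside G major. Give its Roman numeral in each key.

Bm — iii in G major, i in B minor

Chords diatonic to G major: G, Am, Bm, C, D, Em, F#dim.
Reading the progression, the first chord not in that set is F#m, so the modulation leaves G major there.
The chord immediately before F#m is Bm, which is diatonic to both keys: iii in G major and i in B minor.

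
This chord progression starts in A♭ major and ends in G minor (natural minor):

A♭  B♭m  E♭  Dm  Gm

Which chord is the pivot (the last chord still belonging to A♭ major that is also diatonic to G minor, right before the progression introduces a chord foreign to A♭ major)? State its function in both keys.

E♭ — V in A♭ major, VI in G minor

Chords diatonic to A♭ major: A♭, B♭m, Cm, D♭, E♭, Fm, Gdim.
Reading the progression, the first chord not in that set is Dm, so the modulation leaves A♭ major there.
The chord immediately before Dm is E♭, which is diatonic to both keys: V in A♭ major and VI in G minor.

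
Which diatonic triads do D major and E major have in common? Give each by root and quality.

F#m, A

Triads in D major: D (I), Em (ii), F#m (iii), G (IV), A (V), Bm (vi), C#dim (vii°).
Triads in E major: E (I), F#m (ii), G#m (iii), A (IV), B (V), C#m (vi), D#dim (vii°).
Shared triads with their functions: F#m (iii in D major, ii in E major); A (V in D major, IV in E major).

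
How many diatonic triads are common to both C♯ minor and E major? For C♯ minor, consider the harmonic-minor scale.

4

Diatonic triads of C♯ minor (harmonic minor): C♯ minor (i), D♯ diminished (ii°), E augmented (III+), F♯ minor (iv), G♯ major (V), A major (VI), B♯ diminished (vii°).
Diatonic triads of E major: E major (I), F♯ minor (ii), G♯ minor (iii), A major (IV), B major (V), C♯ minor (vi), D♯ diminished (vii°).
Matching root and quality in both lists: C♯ minor, D♯ diminished, F♯ minor, A major.
That gives 4 common triads.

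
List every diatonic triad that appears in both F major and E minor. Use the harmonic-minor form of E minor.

Triads in F major: F (I), Gm (ii), Am (iii), Bb (IV), C (V), Dm (vi), Edim (vii°).
Triads in E minor (harmonic minor): Em (i), F#dim (ii°), Gaug (III+), Am (iv), B (V), C (VI), D#dim (vii°).
Shared triads with their functions: Am (iii in F major, iv in E minor); C (V in F major, VI in E minor).

Am, C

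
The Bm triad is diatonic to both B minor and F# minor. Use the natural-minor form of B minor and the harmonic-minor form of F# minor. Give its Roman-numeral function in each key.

The scale of B minor (natural minor) is B C# D E F# G A; B is degree 1, and the triad built there (B-D-F#) is minor, so it is i.
The scale of F# minor (harmonic minor) is F# G# A B C# D E#; B is degree 4, and the triad built there (B-D-F#) is minor, so it is iv.

i in B minor; iv in F# minor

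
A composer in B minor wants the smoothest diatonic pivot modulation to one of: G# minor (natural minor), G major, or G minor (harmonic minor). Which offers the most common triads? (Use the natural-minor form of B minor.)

Triads of B minor (natural minor): Bm (i), C#dim (ii°), D (III), Em (iv), F#m (v), G (VI), A (VII).
G# minor (natural minor) shares 0: none.
G major shares 4: Bm, D, Em, G.
G minor (harmonic minor) shares 1: D.
The most common triads (4) are shared with G major.

G major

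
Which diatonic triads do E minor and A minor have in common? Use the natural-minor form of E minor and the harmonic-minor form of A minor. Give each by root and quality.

Am

Triads in E minor (natural minor): E minor (i), F♯ diminished (ii°), G major (III), A minor (iv), B minor (v), C major (VI), D major (VII).
Triads in A minor (harmonic minor): A minor (i), B diminished (ii°), C augmented (III+), D minor (iv), E major (V), F major (VI), G♯ diminished (vii°).
Shared triads with their functions: A minor (iv in E minor, i in A minor).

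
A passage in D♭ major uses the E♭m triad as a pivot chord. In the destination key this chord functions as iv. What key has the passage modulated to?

B♭ minor

The numeral iv denotes a minor triad on scale degree 4. With E♭ on degree 4, the tonic of the new key is B♭.
Degree 4 carries a minor triad in minor keys, so the destination is B♭ minor.
Check: the diatonic triads of B♭ minor (natural minor) are B♭m (i), Cdim (ii°), D♭ (III), E♭m (iv), Fm (v), G♭ (VI), A♭ (VII) — E♭m is indeed iv.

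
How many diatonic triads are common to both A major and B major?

Diatonic triads of A major: A (I), Bm (ii), C#m (iii), D (IV), E (V), F#m (vi), G#dim (vii°).
Diatonic triads of B major: B (I), C#m (ii), D#m (iii), E (IV), F# (V), G#m (vi), A#dim (vii°).
Matching root and quality in both lists: C#m, E.
That gives 2 common triads.

2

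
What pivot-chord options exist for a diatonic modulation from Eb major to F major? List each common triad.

Gm, Bb

Triads in Eb major: Eb major (I), F minor (ii), G minor (iii), Ab major (IV), Bb major (V), C minor (vi), D diminished (vii°).
Triads in F major: F major (I), G minor (ii), A minor (iii), Bb major (IV), C major (V), D minor (vi), E diminished (vii°).
Shared triads with their functions: G minor (iii in Eb major, ii in F major); Bb major (V in Eb major, IV in F major).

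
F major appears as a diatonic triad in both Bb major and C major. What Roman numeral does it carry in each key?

The scale of Bb major is Bb C D Eb F G A; F is degree 5, and the triad built there (F-A-C) is major, so it is V.
The scale of C major is C D E F G A B; F is degree 4, and the triad built there (F-A-C) is major, so it is IV.

V in Bb major; IV in C major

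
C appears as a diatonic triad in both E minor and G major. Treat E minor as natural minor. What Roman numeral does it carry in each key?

VI in E minor; IV in G major

The scale of E minor (natural minor) is E F# G A B C D; C is degree 6, and the triad built there (C-E-G) is major, so it is VI.
The scale of G major is G A B C D E F#; C is degree 4, and the triad built there (C-E-G) is major, so it is IV.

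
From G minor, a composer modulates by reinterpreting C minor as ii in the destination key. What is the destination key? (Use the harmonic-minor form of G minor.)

The numeral ii denotes a minor triad on scale degree 2. With C on degree 2, the tonic of the new key is Bb.
Degree 2 carries a minor triad in major keys, so the destination is Bb major.
Check: the diatonic triads of Bb major are Bb (I), Cm (ii), Dm (iii), Eb (IV), F (V), Gm (vi), Adim (vii°) — C minor is indeed ii.

Bb major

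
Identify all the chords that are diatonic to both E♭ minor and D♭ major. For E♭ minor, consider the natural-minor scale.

Triads in E♭ minor (natural minor): E♭ minor (i), F diminished (ii°), G♭ major (III), A♭ minor (iv), B♭ minor (v), C♭ major (VI), D♭ major (VII).
Triads in D♭ major: D♭ major (I), E♭ minor (ii), F minor (iii), G♭ major (IV), A♭ major (V), B♭ minor (vi), C diminished (vii°).
Shared triads with their functions: E♭ minor (i in E♭ minor, ii in D♭ major); G♭ major (III in E♭ minor, IV in D♭ major); B♭ minor (v in E♭ minor, vi in D♭ major); D♭ major (VII in E♭ minor, I in D♭ major).

E♭m, G♭, B♭m, D♭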